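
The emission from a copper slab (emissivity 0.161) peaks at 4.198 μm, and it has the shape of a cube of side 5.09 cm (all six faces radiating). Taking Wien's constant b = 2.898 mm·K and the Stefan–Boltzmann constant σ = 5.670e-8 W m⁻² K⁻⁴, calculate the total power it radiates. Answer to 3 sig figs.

Wien's law: T = b/λ_max = 2.898×10⁻³/4.198×10⁻⁶ = 690.329 K.
Area A = 6s² = 6×(0.0509 m)² = 0.0155449 m².
Then P = εσAT⁴ = 0.161×5.670×10⁻⁸×0.0155449×(690.329)⁴ = 32.2 W.

P ≈ 32.2 W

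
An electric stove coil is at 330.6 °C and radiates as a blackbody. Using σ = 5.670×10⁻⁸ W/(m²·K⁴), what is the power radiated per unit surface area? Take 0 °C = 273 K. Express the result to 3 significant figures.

I ≈ 7.53×10³ W/m²

T = 330.6 °C + 273 = 603.6 K.
Stefan–Boltzmann: I = σT⁴ = 5.670×10⁻⁸ × (603.6)⁴ = 7.53×10³ W/m².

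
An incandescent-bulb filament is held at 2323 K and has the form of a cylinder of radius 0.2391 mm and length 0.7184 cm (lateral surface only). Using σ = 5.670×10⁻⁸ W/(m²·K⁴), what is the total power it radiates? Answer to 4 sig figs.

P ≈ 17.82 W

Lateral area A = 2πrL = 2π×2.391×10⁻⁴×7.184×10⁻³ = 1.07926×10⁻⁵ m².
P = σAT⁴ = 5.670×10⁻⁸ × 1.07926×10⁻⁵ × (2323)⁴ = 17.82 W.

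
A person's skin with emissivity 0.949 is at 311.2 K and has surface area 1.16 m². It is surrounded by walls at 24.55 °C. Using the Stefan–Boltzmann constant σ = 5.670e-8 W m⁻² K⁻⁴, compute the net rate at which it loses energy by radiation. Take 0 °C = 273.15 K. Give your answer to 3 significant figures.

Net loss ≈ 95.2 W

Surroundings: T = 24.55 °C + 273.15 = 297.70 K.
Area A = 1.16 m².
Net radiated power P_net = εσA(T⁴ − T₀⁴) = 0.949×5.670×10⁻⁸×1.16×(311.2⁴ − 297.70⁴).
T⁴ − T₀⁴ = 9.37904×10⁹ − 7.85444×10⁹ = 1.52460×10⁹ K⁴, so P_net = 95.2 W.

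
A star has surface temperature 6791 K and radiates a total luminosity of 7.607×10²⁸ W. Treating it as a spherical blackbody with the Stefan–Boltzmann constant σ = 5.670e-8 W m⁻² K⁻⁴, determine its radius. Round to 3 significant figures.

R ≈ 7.09×10⁹ m

L = 4πR²σT⁴ ⇒ R = √(L/(4πσT⁴)).
σT⁴ = 1.20592×10⁸ W/m², so R = √(7.607×10²⁸/(4π×1.20592×10⁸)) = 7.09×10⁹ m.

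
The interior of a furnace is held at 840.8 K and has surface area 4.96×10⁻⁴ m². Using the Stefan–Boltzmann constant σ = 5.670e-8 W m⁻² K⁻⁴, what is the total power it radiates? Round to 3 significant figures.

Area A = 4.96×10⁻⁴ m².
P = σAT⁴ = 5.670×10⁻⁸ × 4.96×10⁻⁴ × (840.8)⁴ = 14.1 W.

P ≈ 14.1 W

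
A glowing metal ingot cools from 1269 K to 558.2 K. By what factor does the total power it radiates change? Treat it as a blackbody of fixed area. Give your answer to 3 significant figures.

P₂/P₁ ≈ 0.0374

P ∝ T⁴, so P₂/P₁ = (T₂/T₁)⁴ = (558.2/1269)⁴ = (0.439874)⁴ = 0.0374.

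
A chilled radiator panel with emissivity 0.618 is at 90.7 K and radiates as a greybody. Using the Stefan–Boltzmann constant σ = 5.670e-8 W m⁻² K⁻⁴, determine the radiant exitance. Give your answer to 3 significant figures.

I ≈ 2.37 W/m²

Stefan–Boltzmann: I = εσT⁴ = 0.618 × 5.670×10⁻⁸ × (90.7)⁴ = 2.37 W/m².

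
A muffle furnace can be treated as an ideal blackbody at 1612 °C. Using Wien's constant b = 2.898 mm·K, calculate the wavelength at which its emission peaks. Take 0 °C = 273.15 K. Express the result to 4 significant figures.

T = 1612 °C + 273.15 = 1885.15 K.
Wien's displacement law: λ_max = b/T = (2.898×10⁻³ m·K)/(1885.15 K) = 1.5373×10⁻⁶ m.
That is 1.537 μm, in the infrared range.

λ_max ≈ 1.537 μm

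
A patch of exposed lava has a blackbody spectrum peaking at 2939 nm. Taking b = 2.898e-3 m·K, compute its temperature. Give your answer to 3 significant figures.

Wien's law gives T = b/λ_max = (2.898×10⁻³ m·K)/(2.939×10⁻⁶ m) = 986 K.

T ≈ 986 K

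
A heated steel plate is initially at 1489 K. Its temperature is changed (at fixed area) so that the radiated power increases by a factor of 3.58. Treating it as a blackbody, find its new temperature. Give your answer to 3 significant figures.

T₂ ≈ 2.05×10³ K

P ∝ T⁴, so T₂/T₁ = (P₂/P₁)^(1/4) = (3.58)^(1/4) = 1.37553.
T₂ = 1489 × 1.37553 = 2.05×10³ K.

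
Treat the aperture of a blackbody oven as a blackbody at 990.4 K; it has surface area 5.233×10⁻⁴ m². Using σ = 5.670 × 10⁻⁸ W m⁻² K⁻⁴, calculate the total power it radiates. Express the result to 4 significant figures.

P ≈ 28.55 W

Area A = 5.233×10⁻⁴ m².
P = σAT⁴ = 5.670×10⁻⁸ × 5.233×10⁻⁴ × (990.4)⁴ = 28.55 W.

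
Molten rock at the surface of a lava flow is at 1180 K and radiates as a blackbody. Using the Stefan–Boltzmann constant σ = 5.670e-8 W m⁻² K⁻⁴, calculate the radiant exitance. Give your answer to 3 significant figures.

I ≈ 1.10×10⁵ W/m²

Stefan–Boltzmann: I = σT⁴ = 5.670×10⁻⁸ × (1180)⁴ = 1.10×10⁵ W/m².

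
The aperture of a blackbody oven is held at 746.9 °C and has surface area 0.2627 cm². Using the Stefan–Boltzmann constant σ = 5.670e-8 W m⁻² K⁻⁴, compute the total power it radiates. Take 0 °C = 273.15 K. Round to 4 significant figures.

P ≈ 1.613 W

T = 746.9 °C + 273.15 = 1020.05 K.
Area A = 0.2627 cm² = 2.627×10⁻⁵ m².
P = σAT⁴ = 5.670×10⁻⁸ × 2.627×10⁻⁵ × (1020.05)⁴ = 1.613 W.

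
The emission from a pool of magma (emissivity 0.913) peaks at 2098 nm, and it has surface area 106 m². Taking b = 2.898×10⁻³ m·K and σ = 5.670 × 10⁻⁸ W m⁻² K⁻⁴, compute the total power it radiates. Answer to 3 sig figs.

P ≈ 2.00×10⁷ W

Wien's law: T = b/λ_max = 2.898×10⁻³/2.098×10⁻⁶ = 1381.32 K.
Area A = 106 m².
Then P = εσAT⁴ = 0.913×5.670×10⁻⁸×106×(1381.32)⁴ = 2.00×10⁷ W.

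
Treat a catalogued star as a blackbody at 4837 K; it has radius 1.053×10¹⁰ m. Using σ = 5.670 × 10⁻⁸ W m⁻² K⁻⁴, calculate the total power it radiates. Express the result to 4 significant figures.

P ≈ 4.325×10²⁸ W

Surface area A = 4πR² = 4π(1.053×10¹⁰ m)² = 1.39337×10²¹ m².
P = σAT⁴ = 5.670×10⁻⁸ × 1.39337×10²¹ × (4837)⁴ = 4.325×10²⁸ W.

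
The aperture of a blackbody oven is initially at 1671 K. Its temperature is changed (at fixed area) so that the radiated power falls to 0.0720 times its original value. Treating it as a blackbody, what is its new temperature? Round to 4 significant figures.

T₂ ≈ 865.6 K

P ∝ T⁴, so T₂/T₁ = (P₂/P₁)^(1/4) = (0.0720)^(1/4) = 0.518004.
T₂ = 1671 × 0.518004 = 865.6 K.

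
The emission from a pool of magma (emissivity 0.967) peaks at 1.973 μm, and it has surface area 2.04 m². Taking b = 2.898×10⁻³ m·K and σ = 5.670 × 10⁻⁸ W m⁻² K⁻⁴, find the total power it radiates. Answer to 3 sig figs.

Wien's law: T = b/λ_max = 2.898×10⁻³/1.973×10⁻⁶ = 1468.83 K.
Area A = 2.04 m².
Then P = εσAT⁴ = 0.967×5.670×10⁻⁸×2.04×(1468.83)⁴ = 5.21×10⁵ W.

P ≈ 5.21×10⁵ W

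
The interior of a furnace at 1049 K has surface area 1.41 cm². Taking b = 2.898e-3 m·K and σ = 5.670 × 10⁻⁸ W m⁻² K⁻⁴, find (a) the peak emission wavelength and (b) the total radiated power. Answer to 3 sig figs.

(a) λ_max = b/T = 2.898×10⁻³/1049 = 2.763×10⁻⁶ m = 2.76 μm.
Area A = 1.41 cm² = 1.41×10⁻⁴ m².
(b) P = σAT⁴ = 5.670×10⁻⁸×1.41×10⁻⁴×(1049)⁴ = 9.68 W.

λ_max ≈ 2.76 μm; P ≈ 9.68 W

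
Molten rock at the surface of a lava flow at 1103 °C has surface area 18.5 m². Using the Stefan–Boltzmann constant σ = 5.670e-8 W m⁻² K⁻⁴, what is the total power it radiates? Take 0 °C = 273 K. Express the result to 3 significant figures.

P ≈ 3.76×10⁶ W

T = 1103 °C + 273 = 1376 K.
Area A = 18.5 m².
P = σAT⁴ = 5.670×10⁻⁸ × 18.5 × (1376)⁴ = 3.76×10⁶ W.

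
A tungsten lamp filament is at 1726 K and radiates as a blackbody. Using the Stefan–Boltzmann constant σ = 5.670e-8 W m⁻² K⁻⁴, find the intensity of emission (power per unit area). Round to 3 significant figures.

Stefan–Boltzmann: I = σT⁴ = 5.670×10⁻⁸ × (1726)⁴ = 5.03×10⁵ W/m².

I ≈ 5.03×10⁵ W/m²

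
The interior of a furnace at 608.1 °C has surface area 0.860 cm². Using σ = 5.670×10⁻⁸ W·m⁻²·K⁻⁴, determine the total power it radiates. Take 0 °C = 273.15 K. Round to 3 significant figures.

P ≈ 2.94 W

T = 608.1 °C + 273.15 = 881.25 K.
Area A = 0.860 cm² = 8.60×10⁻⁵ m².
P = σAT⁴ = 5.670×10⁻⁸ × 8.60×10⁻⁵ × (881.25)⁴ = 2.94 W.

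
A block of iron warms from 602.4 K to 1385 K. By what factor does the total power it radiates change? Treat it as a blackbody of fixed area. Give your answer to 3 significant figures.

P ∝ T⁴, so P₂/P₁ = (T₂/T₁)⁴ = (1385/602.4)⁴ = (2.29914)⁴ = 27.9.

P₂/P₁ ≈ 27.9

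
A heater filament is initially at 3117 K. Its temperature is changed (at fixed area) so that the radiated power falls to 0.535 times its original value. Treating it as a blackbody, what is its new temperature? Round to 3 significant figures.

P ∝ T⁴, so T₂/T₁ = (P₂/P₁)^(1/4) = (0.535)^(1/4) = 0.855241.
T₂ = 3117 × 0.855241 = 2.67×10³ K.

T₂ ≈ 2.67×10³ K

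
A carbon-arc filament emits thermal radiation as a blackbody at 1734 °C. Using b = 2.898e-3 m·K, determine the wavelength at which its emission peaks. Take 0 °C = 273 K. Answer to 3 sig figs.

λ_max ≈ 1.44 μm

T = 1734 °C + 273 = 2007 K.
Wien's displacement law: λ_max = b/T = (2.898×10⁻³ m·K)/(2007 K) = 1.444×10⁻⁶ m.
That is 1.44 μm, in the infrared range.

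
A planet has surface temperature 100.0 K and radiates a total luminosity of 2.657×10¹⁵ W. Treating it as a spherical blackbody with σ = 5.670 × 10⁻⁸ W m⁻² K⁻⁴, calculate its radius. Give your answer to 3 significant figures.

L = 4πR²σT⁴ ⇒ R = √(L/(4πσT⁴)).
σT⁴ = 5.67000 W/m², so R = √(2.657×10¹⁵/(4π×5.67000)) = 6.11×10⁶ m.

R ≈ 6.11×10⁶ m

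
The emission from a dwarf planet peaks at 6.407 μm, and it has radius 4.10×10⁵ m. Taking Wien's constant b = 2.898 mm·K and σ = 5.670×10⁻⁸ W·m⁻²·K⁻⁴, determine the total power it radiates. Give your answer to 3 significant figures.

P ≈ 5.01×10¹⁵ W

Wien's law: T = b/λ_max = 2.898×10⁻³/6.407×10⁻⁶ = 452.318 K.
Surface area A = 4πR² = 4π(4.10×10⁵ m)² = 2.11241×10¹² m².
Then P = σAT⁴ = 5.670×10⁻⁸×2.11241×10¹²×(452.318)⁴ = 5.01×10¹⁵ W.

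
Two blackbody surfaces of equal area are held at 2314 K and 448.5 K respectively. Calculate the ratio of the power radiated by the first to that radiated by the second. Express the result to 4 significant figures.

P₁/P₂ ≈ 708.6

With equal areas, P₁/P₂ = (T₁/T₂)⁴ = (2314/448.5)⁴ = 708.6.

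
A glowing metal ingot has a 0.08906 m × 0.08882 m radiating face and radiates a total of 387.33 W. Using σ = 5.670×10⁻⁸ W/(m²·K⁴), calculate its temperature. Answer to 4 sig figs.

Area A = 0.08906 × 0.08882 = 7.91031×10⁻³ m².
P = σAT⁴ ⇒ T = (P/(σA))^(1/4) = (387.33/(5.670×10⁻⁸×7.91031×10⁻³))^(1/4) = 964.0 K.

T ≈ 964.0 K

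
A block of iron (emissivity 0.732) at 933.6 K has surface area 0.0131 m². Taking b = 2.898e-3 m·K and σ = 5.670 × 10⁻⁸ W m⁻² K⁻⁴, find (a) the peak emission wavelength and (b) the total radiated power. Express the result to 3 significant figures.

λ_max ≈ 3.10 μm; P ≈ 413 W

(a) λ_max = b/T = 2.898×10⁻³/933.6 = 3.104×10⁻⁶ m = 3.10 μm.
Area A = 0.0131 m².
(b) P = εσAT⁴ = 0.732×5.670×10⁻⁸×0.0131×(933.6)⁴ = 413 W.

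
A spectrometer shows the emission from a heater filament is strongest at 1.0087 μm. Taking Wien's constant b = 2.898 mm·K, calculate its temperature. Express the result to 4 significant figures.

Wien's law gives T = b/λ_max = (2.898×10⁻³ m·K)/(1.0087×10⁻⁶ m) = 2873 K.

T ≈ 2873 K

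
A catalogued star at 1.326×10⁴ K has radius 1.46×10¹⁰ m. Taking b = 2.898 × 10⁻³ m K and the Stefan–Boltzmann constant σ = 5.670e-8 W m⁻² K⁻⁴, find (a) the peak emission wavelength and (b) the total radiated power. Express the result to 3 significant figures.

(a) λ_max = b/T = 2.898×10⁻³/1.326×10⁴ = 2.186×10⁻⁷ m = 219 nm.
Surface area A = 4πR² = 4π(1.46×10¹⁰ m)² = 2.67865×10²¹ m².
(b) P = σAT⁴ = 5.670×10⁻⁸×2.67865×10²¹×(1.326×10⁴)⁴ = 4.70×10³⁰ W.

λ_max ≈ 219 nm; P ≈ 4.70×10³⁰ W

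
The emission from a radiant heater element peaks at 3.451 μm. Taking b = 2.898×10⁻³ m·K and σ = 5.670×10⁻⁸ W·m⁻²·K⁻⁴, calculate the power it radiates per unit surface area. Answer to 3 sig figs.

I ≈ 2.82×10⁴ W/m²

Wien's law: T = b/λ_max = 2.898×10⁻³/3.451×10⁻⁶ = 839.757 K.
Then I = σT⁴ = 5.670×10⁻⁸×(839.757)⁴ = 2.82×10⁴ W/m².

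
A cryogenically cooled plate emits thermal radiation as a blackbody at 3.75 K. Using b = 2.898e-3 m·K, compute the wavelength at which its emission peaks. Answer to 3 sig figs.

λ_max ≈ 7.73×10⁻⁴ m

Wien's displacement law: λ_max = b/T = (2.898×10⁻³ m·K)/(3.75 K) = 7.728×10⁻⁴ m.
That is 7.73×10⁻⁴ m, in the infrared range.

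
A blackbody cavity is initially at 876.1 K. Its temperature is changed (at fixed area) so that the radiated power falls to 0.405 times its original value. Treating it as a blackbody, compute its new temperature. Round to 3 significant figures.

T₂ ≈ 699 K

P ∝ T⁴, so T₂/T₁ = (P₂/P₁)^(1/4) = (0.405)^(1/4) = 0.797744.
T₂ = 876.1 × 0.797744 = 699 K.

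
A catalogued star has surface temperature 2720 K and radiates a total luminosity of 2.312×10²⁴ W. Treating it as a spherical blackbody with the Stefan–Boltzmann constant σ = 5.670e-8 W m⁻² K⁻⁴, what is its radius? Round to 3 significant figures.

R ≈ 2.43×10⁸ m

L = 4πR²σT⁴ ⇒ R = √(L/(4πσT⁴)).
σT⁴ = 3.10355×10⁶ W/m², so R = √(2.312×10²⁴/(4π×3.10355×10⁶)) = 2.43×10⁸ m.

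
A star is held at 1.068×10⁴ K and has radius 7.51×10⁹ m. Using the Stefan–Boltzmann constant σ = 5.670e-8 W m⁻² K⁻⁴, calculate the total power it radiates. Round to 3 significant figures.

P ≈ 5.23×10²⁹ W

Surface area A = 4πR² = 4π(7.51×10⁹ m)² = 7.08745×10²⁰ m².
P = σAT⁴ = 5.670×10⁻⁸ × 7.08745×10²⁰ × (1.068×10⁴)⁴ = 5.23×10²⁹ W.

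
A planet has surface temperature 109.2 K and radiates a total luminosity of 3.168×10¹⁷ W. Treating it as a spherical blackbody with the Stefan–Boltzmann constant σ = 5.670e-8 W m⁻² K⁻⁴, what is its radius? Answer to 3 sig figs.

R ≈ 5.59×10⁷ m

L = 4πR²σT⁴ ⇒ R = √(L/(4πσT⁴)).
σT⁴ = 8.06257 W/m², so R = √(3.168×10¹⁷/(4π×8.06257)) = 5.59×10⁷ m.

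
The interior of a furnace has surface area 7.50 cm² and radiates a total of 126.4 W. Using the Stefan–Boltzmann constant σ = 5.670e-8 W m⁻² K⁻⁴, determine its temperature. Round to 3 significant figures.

T ≈ 1.31×10³ K

Area A = 7.50 cm² = 7.50×10⁻⁴ m².
P = σAT⁴ ⇒ T = (P/(σA))^(1/4) = (126.4/(5.670×10⁻⁸×7.50×10⁻⁴))^(1/4) = 1.31×10³ K.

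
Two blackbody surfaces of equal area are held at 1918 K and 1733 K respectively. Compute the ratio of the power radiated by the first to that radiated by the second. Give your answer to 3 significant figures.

P₁/P₂ ≈ 1.50

With equal areas, P₁/P₂ = (T₁/T₂)⁴ = (1918/1733)⁴ = 1.50.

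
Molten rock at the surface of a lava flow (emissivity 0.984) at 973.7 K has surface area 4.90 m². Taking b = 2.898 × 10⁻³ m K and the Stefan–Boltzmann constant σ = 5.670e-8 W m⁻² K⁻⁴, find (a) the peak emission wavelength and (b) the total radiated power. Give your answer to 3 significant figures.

(a) λ_max = b/T = 2.898×10⁻³/973.7 = 2.976×10⁻⁶ m = 2.98 μm.
Area A = 4.90 m².
(b) P = εσAT⁴ = 0.984×5.670×10⁻⁸×4.90×(973.7)⁴ = 2.46×10⁵ W.

λ_max ≈ 2.98 μm; P ≈ 2.46×10⁵ W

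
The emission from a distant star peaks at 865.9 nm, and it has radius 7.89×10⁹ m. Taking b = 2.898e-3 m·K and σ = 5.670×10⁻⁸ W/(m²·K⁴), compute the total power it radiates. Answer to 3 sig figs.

Wien's law: T = b/λ_max = 2.898×10⁻³/8.659×10⁻⁷ = 3346.81 K.
Surface area A = 4πR² = 4π(7.89×10⁹ m)² = 7.82283×10²⁰ m².
Then P = σAT⁴ = 5.670×10⁻⁸×7.82283×10²⁰×(3346.81)⁴ = 5.57×10²⁷ W.

P ≈ 5.57×10²⁷ W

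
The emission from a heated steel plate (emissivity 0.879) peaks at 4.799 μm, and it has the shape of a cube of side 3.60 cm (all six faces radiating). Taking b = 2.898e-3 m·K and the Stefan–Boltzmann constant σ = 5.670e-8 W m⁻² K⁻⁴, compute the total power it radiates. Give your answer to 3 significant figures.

P ≈ 51.5 W

Wien's law: T = b/λ_max = 2.898×10⁻³/4.799×10⁻⁶ = 603.876 K.
Area A = 6s² = 6×(0.0360 m)² = 7.776×10⁻³ m².
Then P = εσAT⁴ = 0.879×5.670×10⁻⁸×7.776×10⁻³×(603.876)⁴ = 51.5 W.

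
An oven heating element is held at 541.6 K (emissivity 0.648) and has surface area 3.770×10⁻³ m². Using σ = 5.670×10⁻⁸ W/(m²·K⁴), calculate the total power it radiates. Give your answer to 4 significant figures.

P ≈ 11.92 W

Area A = 3.770×10⁻³ m².
P = εσAT⁴ = 0.648 × 5.670×10⁻⁸ × 3.770×10⁻³ × (541.6)⁴ = 11.92 W.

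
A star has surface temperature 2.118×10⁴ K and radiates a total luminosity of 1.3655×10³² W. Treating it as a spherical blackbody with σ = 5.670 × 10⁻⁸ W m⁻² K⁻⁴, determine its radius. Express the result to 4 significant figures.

L = 4πR²σT⁴ ⇒ R = √(L/(4πσT⁴)).
σT⁴ = 1.14100×10¹⁰ W/m², so R = √(1.3655×10³²/(4π×1.14100×10¹⁰)) = 3.086×10¹⁰ m.

R ≈ 3.086×10¹⁰ m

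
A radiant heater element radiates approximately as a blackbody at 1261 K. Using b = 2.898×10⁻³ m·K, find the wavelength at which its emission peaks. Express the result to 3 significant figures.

λ_max ≈ 2.30 μm

Wien's displacement law: λ_max = b/T = (2.898×10⁻³ m·K)/(1261 K) = 2.298×10⁻⁶ m.
That is 2.30 μm, in the infrared range.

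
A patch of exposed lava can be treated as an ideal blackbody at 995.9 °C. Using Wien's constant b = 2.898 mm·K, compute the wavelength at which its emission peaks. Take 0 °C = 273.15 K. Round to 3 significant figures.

T = 995.9 °C + 273.15 = 1269.05 K.
Wien's displacement law: λ_max = b/T = (2.898×10⁻³ m·K)/(1269.05 K) = 2.284×10⁻⁶ m.
That is 2.28 μm, in the infrared range.

λ_max ≈ 2.28 μm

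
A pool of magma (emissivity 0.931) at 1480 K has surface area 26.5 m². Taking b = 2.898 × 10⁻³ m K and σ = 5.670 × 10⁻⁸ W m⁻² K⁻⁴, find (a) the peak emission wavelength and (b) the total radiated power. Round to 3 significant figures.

λ_max ≈ 1.96×10³ nm; P ≈ 6.71×10⁶ W

(a) λ_max = b/T = 2.898×10⁻³/1480 = 1.958×10⁻⁶ m = 1.96×10³ nm.
Area A = 26.5 m².
(b) P = εσAT⁴ = 0.931×5.670×10⁻⁸×26.5×(1480)⁴ = 6.71×10⁶ W.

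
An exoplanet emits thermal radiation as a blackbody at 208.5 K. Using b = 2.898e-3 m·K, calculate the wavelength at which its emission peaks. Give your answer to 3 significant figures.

λ_max ≈ 13.9 μm

Wien's displacement law: λ_max = b/T = (2.898×10⁻³ m·K)/(208.5 K) = 1.390×10⁻⁵ m.
That is 13.9 μm, in the infrared range.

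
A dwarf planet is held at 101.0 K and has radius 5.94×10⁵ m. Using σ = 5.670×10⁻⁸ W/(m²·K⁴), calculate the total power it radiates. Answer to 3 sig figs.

P ≈ 2.62×10¹³ W

Surface area A = 4πR² = 4π(5.94×10⁵ m)² = 4.43387×10¹² m².
P = σAT⁴ = 5.670×10⁻⁸ × 4.43387×10¹² × (101.0)⁴ = 2.62×10¹³ W.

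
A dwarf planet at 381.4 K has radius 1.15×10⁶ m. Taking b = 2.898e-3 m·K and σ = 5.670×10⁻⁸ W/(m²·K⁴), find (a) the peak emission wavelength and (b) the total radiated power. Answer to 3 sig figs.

(a) λ_max = b/T = 2.898×10⁻³/381.4 = 7.598×10⁻⁶ m = 7.60 μm.
Surface area A = 4πR² = 4π(1.15×10⁶ m)² = 1.66190×10¹³ m².
(b) P = σAT⁴ = 5.670×10⁻⁸×1.66190×10¹³×(381.4)⁴ = 1.99×10¹⁶ W.

λ_max ≈ 7.60 μm; P ≈ 1.99×10¹⁶ W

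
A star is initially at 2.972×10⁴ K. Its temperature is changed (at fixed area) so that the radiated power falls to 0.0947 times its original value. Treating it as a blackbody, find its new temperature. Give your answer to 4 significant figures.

T₂ ≈ 1.649×10⁴ K

P ∝ T⁴, so T₂/T₁ = (P₂/P₁)^(1/4) = (0.0947)^(1/4) = 0.554737.
T₂ = 2.972×10⁴ × 0.554737 = 1.649×10⁴ K.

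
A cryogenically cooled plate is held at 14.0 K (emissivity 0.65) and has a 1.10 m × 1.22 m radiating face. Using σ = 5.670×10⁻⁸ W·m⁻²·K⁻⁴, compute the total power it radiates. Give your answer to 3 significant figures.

P ≈ 1.90×10⁻³ W

Area A = 1.10 × 1.22 = 1.342 m².
P = εσAT⁴ = 0.65 × 5.670×10⁻⁸ × 1.342 × (14.0)⁴ = 1.90×10⁻³ W.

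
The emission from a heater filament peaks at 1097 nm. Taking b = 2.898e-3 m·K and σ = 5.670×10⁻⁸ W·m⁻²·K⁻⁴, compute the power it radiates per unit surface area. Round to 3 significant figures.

I ≈ 2.76×10⁶ W/m²

Wien's law: T = b/λ_max = 2.898×10⁻³/1.097×10⁻⁶ = 2641.75 K.
Then I = σT⁴ = 5.670×10⁻⁸×(2641.75)⁴ = 2.76×10⁶ W/m².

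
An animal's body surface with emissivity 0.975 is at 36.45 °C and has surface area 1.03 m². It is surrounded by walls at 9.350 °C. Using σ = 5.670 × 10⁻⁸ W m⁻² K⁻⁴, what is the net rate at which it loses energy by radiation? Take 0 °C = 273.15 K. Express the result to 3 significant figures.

T = 36.45 °C + 273.15 = 309.60 K.
Surroundings: T = 9.350 °C + 273.15 = 282.500 K.
Area A = 1.03 m².
Net radiated power P_net = εσA(T⁴ − T₀⁴) = 0.975×5.670×10⁻⁸×1.03×(309.60⁴ − 282.500⁴).
T⁴ − T₀⁴ = 9.18764×10⁹ − 6.36904×10⁹ = 2.81860×10⁹ K⁴, so P_net = 160 W.

Net loss ≈ 160 W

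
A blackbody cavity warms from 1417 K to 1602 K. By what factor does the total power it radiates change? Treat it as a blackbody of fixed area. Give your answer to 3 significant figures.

P₂/P₁ ≈ 1.63

P ∝ T⁴, so P₂/P₁ = (T₂/T₁)⁴ = (1602/1417)⁴ = (1.13056)⁴ = 1.63.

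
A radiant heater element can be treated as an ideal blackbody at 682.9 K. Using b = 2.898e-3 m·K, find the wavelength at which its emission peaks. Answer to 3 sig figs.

λ_max ≈ 4.24 μm

Wien's displacement law: λ_max = b/T = (2.898×10⁻³ m·K)/(682.9 K) = 4.244×10⁻⁶ m.
That is 4.24 μm, in the infrared range.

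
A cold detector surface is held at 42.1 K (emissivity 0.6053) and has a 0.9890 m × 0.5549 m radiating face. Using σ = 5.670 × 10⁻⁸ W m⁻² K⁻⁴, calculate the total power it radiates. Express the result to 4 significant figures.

P ≈ 0.05917 W

Area A = 0.9890 × 0.5549 = 0.548796 m².
P = εσAT⁴ = 0.6053 × 5.670×10⁻⁸ × 0.548796 × (42.1)⁴ = 0.05917 W.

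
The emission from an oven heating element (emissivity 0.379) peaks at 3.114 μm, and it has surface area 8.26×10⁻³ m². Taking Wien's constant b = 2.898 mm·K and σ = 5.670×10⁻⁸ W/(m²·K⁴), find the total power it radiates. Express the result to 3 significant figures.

Wien's law: T = b/λ_max = 2.898×10⁻³/3.114×10⁻⁶ = 930.636 K.
Area A = 8.26×10⁻³ m².
Then P = εσAT⁴ = 0.379×5.670×10⁻⁸×8.26×10⁻³×(930.636)⁴ = 133 W.

P ≈ 133 W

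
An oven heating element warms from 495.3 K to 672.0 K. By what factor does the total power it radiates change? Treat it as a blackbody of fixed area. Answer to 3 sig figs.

P ∝ T⁴, so P₂/P₁ = (T₂/T₁)⁴ = (672.0/495.3)⁴ = (1.35675)⁴ = 3.39.

P₂/P₁ ≈ 3.39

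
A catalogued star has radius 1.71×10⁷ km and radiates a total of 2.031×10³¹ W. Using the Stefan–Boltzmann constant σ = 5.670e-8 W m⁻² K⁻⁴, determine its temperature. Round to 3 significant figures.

Surface area A = 4πR² = 4π(1.71×10¹⁰ m)² = 3.67453×10²¹ m².
P = σAT⁴ ⇒ T = (P/(σA))^(1/4) = (2.031×10³¹/(5.670×10⁻⁸×3.67453×10²¹))^(1/4) = 1.77×10⁴ K.

T ≈ 1.77×10⁴ K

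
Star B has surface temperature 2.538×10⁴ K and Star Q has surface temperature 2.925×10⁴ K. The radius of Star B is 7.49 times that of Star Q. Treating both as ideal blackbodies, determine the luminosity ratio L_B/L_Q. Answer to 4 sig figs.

L_B/L_Q ≈ 31.80

L ∝ R²T⁴, so L_B/L_Q = (R_B/R_Q)²(T_B/T_Q)⁴ = (7.49)² × (2.538×10⁴/2.925×10⁴)⁴ = 56.1001 × 0.566843 = 31.80.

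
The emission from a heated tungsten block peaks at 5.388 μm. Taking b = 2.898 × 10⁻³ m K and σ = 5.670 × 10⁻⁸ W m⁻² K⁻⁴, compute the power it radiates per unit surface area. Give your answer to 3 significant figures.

I ≈ 4.75×10³ W/m²

Wien's law: T = b/λ_max = 2.898×10⁻³/5.388×10⁻⁶ = 537.862 K.
Then I = σT⁴ = 5.670×10⁻⁸×(537.862)⁴ = 4.75×10³ W/m².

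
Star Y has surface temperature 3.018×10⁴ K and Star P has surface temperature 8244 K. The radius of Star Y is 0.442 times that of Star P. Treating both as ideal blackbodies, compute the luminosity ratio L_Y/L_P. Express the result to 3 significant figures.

L ∝ R²T⁴, so L_Y/L_P = (R_Y/R_P)²(T_Y/T_P)⁴ = (0.442)² × (3.018×10⁴/8244)⁴ = 0.195364 × 179.608 = 35.1.

L_Y/L_P ≈ 35.1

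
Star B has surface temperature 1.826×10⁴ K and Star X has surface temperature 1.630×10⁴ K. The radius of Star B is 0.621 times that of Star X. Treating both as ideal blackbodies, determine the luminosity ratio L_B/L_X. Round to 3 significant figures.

L ∝ R²T⁴, so L_B/L_X = (R_B/R_X)²(T_B/T_X)⁴ = (0.621)² × (1.826×10⁴/1.630×10⁴)⁴ = 0.385641 × 1.57490 = 0.607.

L_B/L_X ≈ 0.607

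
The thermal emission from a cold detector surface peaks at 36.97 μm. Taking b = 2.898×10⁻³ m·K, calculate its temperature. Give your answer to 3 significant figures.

Wien's law gives T = b/λ_max = (2.898×10⁻³ m·K)/(3.697×10⁻⁵ m) = 78.4 K.

T ≈ 78.4 K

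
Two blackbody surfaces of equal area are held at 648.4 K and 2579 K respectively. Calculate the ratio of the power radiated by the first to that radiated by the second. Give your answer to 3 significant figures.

With equal areas, P₁/P₂ = (T₁/T₂)⁴ = (648.4/2579)⁴ = 4.00×10⁻³.

P₁/P₂ ≈ 4.00×10⁻³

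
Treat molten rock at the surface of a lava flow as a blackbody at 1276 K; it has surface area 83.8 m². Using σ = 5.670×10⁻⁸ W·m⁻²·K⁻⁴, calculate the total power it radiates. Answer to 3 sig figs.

P ≈ 1.26×10⁷ W

Area A = 83.8 m².
P = σAT⁴ = 5.670×10⁻⁸ × 83.8 × (1276)⁴ = 1.26×10⁷ W.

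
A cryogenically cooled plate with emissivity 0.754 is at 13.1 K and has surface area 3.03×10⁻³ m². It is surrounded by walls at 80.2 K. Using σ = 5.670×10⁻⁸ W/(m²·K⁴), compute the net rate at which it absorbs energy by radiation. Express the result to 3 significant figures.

Net gain ≈ 5.36×10⁻³ W

Area A = 3.03×10⁻³ m².
Net radiated power P_net = εσA(T⁴ − T₀⁴) = 0.754×5.670×10⁻⁸×3.03×10⁻³×(13.1⁴ − 80.2⁴).
T⁴ − T₀⁴ = 29450.0 − 4.13711×10⁷ = -4.13416×10⁷ K⁴, so P_net = -5.36×10⁻³ W — negative, meaning a net gain of 5.36×10⁻³ W.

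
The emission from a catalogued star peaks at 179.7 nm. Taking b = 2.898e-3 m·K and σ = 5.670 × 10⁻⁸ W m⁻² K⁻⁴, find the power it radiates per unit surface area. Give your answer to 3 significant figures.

Wien's law: T = b/λ_max = 2.898×10⁻³/1.797×10⁻⁷ = 16126.9 K.
Then I = σT⁴ = 5.670×10⁻⁸×(16126.9)⁴ = 3.84×10⁹ W/m².

I ≈ 3.84×10⁹ W/m²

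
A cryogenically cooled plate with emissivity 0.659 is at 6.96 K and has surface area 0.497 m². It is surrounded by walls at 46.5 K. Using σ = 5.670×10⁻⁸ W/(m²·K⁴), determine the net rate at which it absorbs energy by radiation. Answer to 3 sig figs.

Area A = 0.497 m².
Net radiated power P_net = εσA(T⁴ − T₀⁴) = 0.659×5.670×10⁻⁸×0.497×(6.96⁴ − 46.5⁴).
T⁴ − T₀⁴ = 2346.59 − 4.67533×10⁶ = -4.67298×10⁶ K⁴, so P_net = -0.0868 W — negative, meaning a net gain of 0.0868 W.

Net gain ≈ 0.0868 W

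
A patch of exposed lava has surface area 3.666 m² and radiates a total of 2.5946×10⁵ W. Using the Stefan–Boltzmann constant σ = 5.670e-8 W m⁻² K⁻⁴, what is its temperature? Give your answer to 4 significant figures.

Area A = 3.666 m².
P = σAT⁴ ⇒ T = (P/(σA))^(1/4) = (2.5946×10⁵/(5.670×10⁻⁸×3.666))^(1/4) = 1057 K.

T ≈ 1057 K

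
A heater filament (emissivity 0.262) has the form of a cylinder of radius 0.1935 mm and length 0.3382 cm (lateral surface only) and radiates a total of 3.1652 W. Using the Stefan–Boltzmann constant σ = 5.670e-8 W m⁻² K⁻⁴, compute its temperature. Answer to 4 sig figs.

T ≈ 2683 K

Lateral area A = 2πrL = 2π×1.935×10⁻⁴×3.382×10⁻³ = 4.11182×10⁻⁶ m².
P = εσAT⁴ ⇒ T = (P/(εσA))^(1/4) = (3.1652/(0.262×5.670×10⁻⁸×4.11182×10⁻⁶))^(1/4) = 2683 K.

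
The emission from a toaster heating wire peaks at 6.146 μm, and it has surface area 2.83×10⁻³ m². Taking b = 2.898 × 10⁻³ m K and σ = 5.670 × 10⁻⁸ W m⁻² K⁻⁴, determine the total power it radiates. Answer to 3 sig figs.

P ≈ 7.93 W

Wien's law: T = b/λ_max = 2.898×10⁻³/6.146×10⁻⁶ = 471.526 K.
Area A = 2.83×10⁻³ m².
Then P = σAT⁴ = 5.670×10⁻⁸×2.83×10⁻³×(471.526)⁴ = 7.93 W.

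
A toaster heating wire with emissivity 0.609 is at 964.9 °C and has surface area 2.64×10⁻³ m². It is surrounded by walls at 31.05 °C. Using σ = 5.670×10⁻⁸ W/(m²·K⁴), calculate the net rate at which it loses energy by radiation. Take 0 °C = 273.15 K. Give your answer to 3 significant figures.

T = 964.9 °C + 273.15 = 1238.05 K.
Surroundings: T = 31.05 °C + 273.15 = 304.20 K.
Area A = 2.64×10⁻³ m².
Net radiated power P_net = εσA(T⁴ − T₀⁴) = 0.609×5.670×10⁻⁸×2.64×10⁻³×(1238.05⁴ − 304.20⁴).
T⁴ − T₀⁴ = 2.34938×10¹² − 8.56321×10⁹ = 2.34082×10¹² K⁴, so P_net = 213 W.

Net loss ≈ 213 W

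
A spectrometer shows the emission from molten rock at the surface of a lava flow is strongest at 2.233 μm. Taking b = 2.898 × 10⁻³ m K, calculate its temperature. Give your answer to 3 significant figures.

Wien's law gives T = b/λ_max = (2.898×10⁻³ m·K)/(2.233×10⁻⁶ m) = 1.30×10³ K.

T ≈ 1.30×10³ K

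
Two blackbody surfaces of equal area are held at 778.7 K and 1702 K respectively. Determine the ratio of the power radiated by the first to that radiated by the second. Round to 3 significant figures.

P₁/P₂ ≈ 0.0438

With equal areas, P₁/P₂ = (T₁/T₂)⁴ = (778.7/1702)⁴ = 0.0438.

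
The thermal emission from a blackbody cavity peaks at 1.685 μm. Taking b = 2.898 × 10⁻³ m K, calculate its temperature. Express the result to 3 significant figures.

T ≈ 1.72×10³ K

Wien's law gives T = b/λ_max = (2.898×10⁻³ m·K)/(1.685×10⁻⁶ m) = 1.72×10³ K.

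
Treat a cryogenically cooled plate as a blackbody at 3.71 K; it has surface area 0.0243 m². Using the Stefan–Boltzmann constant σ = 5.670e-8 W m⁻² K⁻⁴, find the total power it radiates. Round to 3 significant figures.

P ≈ 2.61×10⁻⁷ W

Area A = 0.0243 m².
P = σAT⁴ = 5.670×10⁻⁸ × 0.0243 × (3.71)⁴ = 2.61×10⁻⁷ W.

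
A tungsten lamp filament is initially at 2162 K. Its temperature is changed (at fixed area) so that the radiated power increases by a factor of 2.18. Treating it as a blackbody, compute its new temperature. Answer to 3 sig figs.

P ∝ T⁴, so T₂/T₁ = (P₂/P₁)^(1/4) = (2.18)^(1/4) = 1.21511.
T₂ = 2162 × 1.21511 = 2.63×10³ K.

T₂ ≈ 2.63×10³ K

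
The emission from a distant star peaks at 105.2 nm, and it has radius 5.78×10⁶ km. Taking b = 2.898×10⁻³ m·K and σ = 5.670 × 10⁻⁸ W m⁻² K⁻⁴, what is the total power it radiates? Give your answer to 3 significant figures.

P ≈ 1.37×10³¹ W

Wien's law: T = b/λ_max = 2.898×10⁻³/1.052×10⁻⁷ = 27547.5 K.
Surface area A = 4πR² = 4π(5.78×10⁹ m)² = 4.19822×10²⁰ m².
Then P = σAT⁴ = 5.670×10⁻⁸×4.19822×10²⁰×(27547.5)⁴ = 1.37×10³¹ W.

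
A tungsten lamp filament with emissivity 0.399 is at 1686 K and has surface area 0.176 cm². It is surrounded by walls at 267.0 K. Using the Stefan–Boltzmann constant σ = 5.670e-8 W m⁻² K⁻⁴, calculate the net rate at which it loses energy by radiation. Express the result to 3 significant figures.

Net loss ≈ 3.22 W

Area A = 0.176 cm² = 1.76×10⁻⁵ m².
Net radiated power P_net = εσA(T⁴ − T₀⁴) = 0.399×5.670×10⁻⁸×1.76×10⁻⁵×(1686⁴ − 267.0⁴).
T⁴ − T₀⁴ = 8.08035×10¹² − 5.08212×10⁹ = 8.07527×10¹² K⁴, so P_net = 3.22 W.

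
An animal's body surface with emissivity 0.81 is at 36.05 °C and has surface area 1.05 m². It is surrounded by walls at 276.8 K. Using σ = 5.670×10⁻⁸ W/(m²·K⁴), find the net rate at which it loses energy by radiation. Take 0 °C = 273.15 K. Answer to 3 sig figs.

Net loss ≈ 158 W

T = 36.05 °C + 273.15 = 309.20 K.
Area A = 1.05 m².
Net radiated power P_net = εσA(T⁴ − T₀⁴) = 0.81×5.670×10⁻⁸×1.05×(309.20⁴ − 276.8⁴).
T⁴ − T₀⁴ = 9.14025×10⁹ − 5.87035×10⁹ = 3.26990×10⁹ K⁴, so P_net = 158 W.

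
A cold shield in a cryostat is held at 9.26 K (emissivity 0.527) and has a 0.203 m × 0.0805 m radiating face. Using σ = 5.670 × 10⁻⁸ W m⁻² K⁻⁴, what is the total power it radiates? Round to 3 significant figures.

P ≈ 3.59×10⁻⁶ W

Area A = 0.203 × 0.0805 = 0.0163415 m².
P = εσAT⁴ = 0.527 × 5.670×10⁻⁸ × 0.0163415 × (9.26)⁴ = 3.59×10⁻⁶ W.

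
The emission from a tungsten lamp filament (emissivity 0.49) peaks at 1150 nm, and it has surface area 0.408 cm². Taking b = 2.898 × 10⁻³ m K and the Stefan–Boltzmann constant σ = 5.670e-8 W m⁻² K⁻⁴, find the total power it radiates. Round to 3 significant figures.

Wien's law: T = b/λ_max = 2.898×10⁻³/1.150×10⁻⁶ = 2520.00 K.
Area A = 0.408 cm² = 4.08×10⁻⁵ m².
Then P = εσAT⁴ = 0.49×5.670×10⁻⁸×4.08×10⁻⁵×(2520.00)⁴ = 45.7 W.

P ≈ 45.7 W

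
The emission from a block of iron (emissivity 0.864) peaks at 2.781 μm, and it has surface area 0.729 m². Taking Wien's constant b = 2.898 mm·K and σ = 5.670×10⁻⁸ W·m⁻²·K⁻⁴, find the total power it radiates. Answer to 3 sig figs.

P ≈ 4.21×10⁴ W

Wien's law: T = b/λ_max = 2.898×10⁻³/2.781×10⁻⁶ = 1042.07 K.
Area A = 0.729 m².
Then P = εσAT⁴ = 0.864×5.670×10⁻⁸×0.729×(1042.07)⁴ = 4.21×10⁴ W.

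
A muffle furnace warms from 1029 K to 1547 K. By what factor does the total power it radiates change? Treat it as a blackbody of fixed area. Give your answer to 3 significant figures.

P₂/P₁ ≈ 5.11

P ∝ T⁴, so P₂/P₁ = (T₂/T₁)⁴ = (1547/1029)⁴ = (1.50340)⁴ = 5.11.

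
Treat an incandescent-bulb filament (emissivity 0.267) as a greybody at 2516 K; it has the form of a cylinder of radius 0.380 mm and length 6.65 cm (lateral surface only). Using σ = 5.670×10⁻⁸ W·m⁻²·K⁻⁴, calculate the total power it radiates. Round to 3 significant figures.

Lateral area A = 2πrL = 2π×3.80×10⁻⁴×0.0665 = 1.58776×10⁻⁴ m².
P = εσAT⁴ = 0.267 × 5.670×10⁻⁸ × 1.58776×10⁻⁴ × (2516)⁴ = 96.3 W.

P ≈ 96.3 W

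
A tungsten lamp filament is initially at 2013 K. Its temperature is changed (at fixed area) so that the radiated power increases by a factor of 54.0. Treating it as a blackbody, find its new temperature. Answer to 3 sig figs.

T₂ ≈ 5.46×10³ K

P ∝ T⁴, so T₂/T₁ = (P₂/P₁)^(1/4) = (54.0)^(1/4) = 2.71081.
T₂ = 2013 × 2.71081 = 5.46×10³ K.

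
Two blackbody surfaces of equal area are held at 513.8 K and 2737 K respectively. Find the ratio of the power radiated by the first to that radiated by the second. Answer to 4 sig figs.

With equal areas, P₁/P₂ = (T₁/T₂)⁴ = (513.8/2737)⁴ = 1.242×10⁻³.

P₁/P₂ ≈ 1.242×10⁻³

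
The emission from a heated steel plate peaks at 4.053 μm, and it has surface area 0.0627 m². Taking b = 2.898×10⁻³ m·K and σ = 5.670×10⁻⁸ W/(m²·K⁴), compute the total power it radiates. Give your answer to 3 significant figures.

P ≈ 929 W

Wien's law: T = b/λ_max = 2.898×10⁻³/4.053×10⁻⁶ = 715.026 K.
Area A = 0.0627 m².
Then P = σAT⁴ = 5.670×10⁻⁸×0.0627×(715.026)⁴ = 929 W.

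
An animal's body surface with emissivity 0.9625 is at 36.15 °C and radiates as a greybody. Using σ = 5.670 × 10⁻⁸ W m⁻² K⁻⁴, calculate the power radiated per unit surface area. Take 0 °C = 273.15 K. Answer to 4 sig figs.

I ≈ 499.5 W/m²

T = 36.15 °C + 273.15 = 309.30 K.
Stefan–Boltzmann: I = εσT⁴ = 0.9625 × 5.670×10⁻⁸ × (309.30)⁴ = 499.5 W/m².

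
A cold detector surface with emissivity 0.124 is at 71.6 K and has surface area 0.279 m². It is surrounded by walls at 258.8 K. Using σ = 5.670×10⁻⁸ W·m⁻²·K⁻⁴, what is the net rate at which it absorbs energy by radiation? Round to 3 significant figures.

Area A = 0.279 m².
Net radiated power P_net = εσA(T⁴ − T₀⁴) = 0.124×5.670×10⁻⁸×0.279×(71.6⁴ − 258.8⁴).
T⁴ − T₀⁴ = 2.62816×10⁷ − 4.48598×10⁹ = -4.45970×10⁹ K⁴, so P_net = -8.75 W — negative, meaning a net gain of 8.75 W.

Net gain ≈ 8.75 W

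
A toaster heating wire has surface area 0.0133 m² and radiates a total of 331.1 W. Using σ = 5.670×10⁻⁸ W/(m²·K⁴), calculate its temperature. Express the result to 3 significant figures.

T ≈ 814 K

Area A = 0.0133 m².
P = σAT⁴ ⇒ T = (P/(σA))^(1/4) = (331.1/(5.670×10⁻⁸×0.0133))^(1/4) = 814 K.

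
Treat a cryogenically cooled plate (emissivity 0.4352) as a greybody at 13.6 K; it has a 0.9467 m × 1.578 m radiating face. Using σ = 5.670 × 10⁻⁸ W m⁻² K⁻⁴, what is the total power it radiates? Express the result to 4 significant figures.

P ≈ 1.261×10⁻³ W

Area A = 0.9467 × 1.578 = 1.49389 m².
P = εσAT⁴ = 0.4352 × 5.670×10⁻⁸ × 1.49389 × (13.6)⁴ = 1.261×10⁻³ W.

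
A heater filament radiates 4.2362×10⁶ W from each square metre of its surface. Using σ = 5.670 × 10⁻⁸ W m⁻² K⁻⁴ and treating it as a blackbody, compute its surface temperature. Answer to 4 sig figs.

T ≈ 2940 K

I = σT⁴, so T = (I/σ)^(1/4) = (4.2362×10⁶/(5.670×10⁻⁸))^(1/4) = 2940 K.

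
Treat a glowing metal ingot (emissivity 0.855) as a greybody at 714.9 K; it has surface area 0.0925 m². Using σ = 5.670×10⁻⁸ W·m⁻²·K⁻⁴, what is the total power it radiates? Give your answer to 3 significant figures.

P ≈ 1.17×10³ W

Area A = 0.0925 m².
P = εσAT⁴ = 0.855 × 5.670×10⁻⁸ × 0.0925 × (714.9)⁴ = 1.17×10³ W.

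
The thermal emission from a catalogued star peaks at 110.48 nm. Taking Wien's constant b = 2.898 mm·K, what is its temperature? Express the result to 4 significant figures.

T ≈ 2.623×10⁴ K

Wien's law gives T = b/λ_max = (2.898×10⁻³ m·K)/(1.1048×10⁻⁷ m) = 2.623×10⁴ K.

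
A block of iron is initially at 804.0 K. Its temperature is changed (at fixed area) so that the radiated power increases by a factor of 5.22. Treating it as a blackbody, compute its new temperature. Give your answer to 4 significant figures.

T₂ ≈ 1215 K

P ∝ T⁴, so T₂/T₁ = (P₂/P₁)^(1/4) = (5.22)^(1/4) = 1.51153.
T₂ = 804.0 × 1.51153 = 1215 K.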